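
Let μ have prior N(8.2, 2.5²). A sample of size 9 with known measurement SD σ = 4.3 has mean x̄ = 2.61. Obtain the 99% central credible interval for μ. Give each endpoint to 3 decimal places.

Posterior precision = 1/2.5² + 9/4.3² = 0.1600 + 0.4867 = 0.6467, so posterior SD = 1.2435.
Posterior mean = (8.2/2.5² + 9·2.61/4.3²) / 0.6467 = 3.9929.
Interval: 3.9929 ± 2.576 × 1.2435 → [0.790, 7.196].

[0.790, 7.196]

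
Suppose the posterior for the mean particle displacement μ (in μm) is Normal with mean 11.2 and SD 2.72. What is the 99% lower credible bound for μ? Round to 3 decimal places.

Need L with P(μ ≥ L) = 0.99: L = 11.2 − z_{0.01}·2.72.
z = 2.326; L = 11.2 − 2.326 × 2.72 = 4.872.

4.872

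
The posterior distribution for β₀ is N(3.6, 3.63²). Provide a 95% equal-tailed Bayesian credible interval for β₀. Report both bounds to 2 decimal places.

[-3.51, 10.71]

The posterior is symmetric, so the 95% equal-tailed interval is β₀ = 3.6 ± z·3.63 with z = 1.960.
Half-width: 1.960 × 3.63 = 7.11.
3.6 − 7.11 = -3.51; 3.6 + 7.11 = 10.71.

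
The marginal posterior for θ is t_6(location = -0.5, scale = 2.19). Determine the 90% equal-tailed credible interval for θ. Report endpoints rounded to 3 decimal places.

[-4.756, 3.756]

The t_6 distribution is symmetric; the 90% interval is -0.5 ± t·2.19 with t_{0.95,6} = 1.943.
Half-width: 1.943 × 2.19 = 4.256.
-0.5 − 4.256 = -4.756; -0.5 + 4.256 = 3.756.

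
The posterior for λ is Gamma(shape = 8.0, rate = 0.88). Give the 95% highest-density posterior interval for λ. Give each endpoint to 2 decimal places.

[3.38, 15.49]

The posterior is unimodal and skewed, so the HPD interval has equal density at both endpoints and is the shortest 95% interval.
Solving f(3.38) = f(15.49) with F(15.49) − F(3.38) = 0.95 gives [3.38, 15.49].
For comparison, the equal-tailed interval is [3.92, 16.39]; the HPD is narrower and shifted toward the mode.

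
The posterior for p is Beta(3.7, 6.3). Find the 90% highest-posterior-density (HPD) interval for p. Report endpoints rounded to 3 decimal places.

The posterior is unimodal and skewed, so the HPD interval has equal density at both endpoints and is the shortest 90% interval.
Solving f(0.129) = f(0.603) with F(0.603) − F(0.129) = 0.90 gives [0.129, 0.603].
For comparison, the equal-tailed interval is [0.146, 0.625]; the HPD is narrower and shifted toward the mode.

[0.129, 0.603]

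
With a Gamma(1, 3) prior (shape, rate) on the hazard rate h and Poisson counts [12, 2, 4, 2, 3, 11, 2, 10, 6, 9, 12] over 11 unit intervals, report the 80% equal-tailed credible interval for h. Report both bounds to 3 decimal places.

Posterior: Gamma(1+73, 3+11) = Gamma(74, 14) (shape, rate).
Equal-tailed 80% interval: Gamma(74, 14) quantiles at 0.1 and 0.9.
Posterior mean ≈ 5.286, SD ≈ 0.614; a Normal approximation gives roughly [4.498, 6.073].
Exact: lower = 4.515; upper = 6.087.

[4.515, 6.087]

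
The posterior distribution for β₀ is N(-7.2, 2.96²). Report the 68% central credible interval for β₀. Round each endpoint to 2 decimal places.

[-10.14, -4.26]

The posterior is symmetric, so the 68% equal-tailed interval is β₀ = -7.2 ± z·2.96 with z = 0.994.
Half-width: 0.994 × 2.96 = 2.94.
-7.2 − 2.94 = -10.14; -7.2 + 2.94 = -4.26.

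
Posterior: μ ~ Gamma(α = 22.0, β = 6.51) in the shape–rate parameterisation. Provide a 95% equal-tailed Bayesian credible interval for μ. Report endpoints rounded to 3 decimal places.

[2.118, 4.931]

Posterior: Gamma(shape 22.0, rate 6.51).
Equal-tailed 95% interval: Gamma(22.0, 6.51) quantiles at 0.025 and 0.975.
Posterior mean ≈ 3.379, SD ≈ 0.720; a Normal approximation gives roughly [1.967, 4.792].
Exact: lower = 2.118; upper = 4.931.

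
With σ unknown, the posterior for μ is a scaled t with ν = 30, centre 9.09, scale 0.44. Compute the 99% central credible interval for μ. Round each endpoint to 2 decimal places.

The t_30 distribution is symmetric; the 99% interval is 9.09 ± t·0.44 with t_{0.995,30} = 2.750.
Half-width: 2.750 × 0.44 = 1.21.
9.09 − 1.21 = 7.88; 9.09 + 1.21 = 10.30.

[7.88, 10.30]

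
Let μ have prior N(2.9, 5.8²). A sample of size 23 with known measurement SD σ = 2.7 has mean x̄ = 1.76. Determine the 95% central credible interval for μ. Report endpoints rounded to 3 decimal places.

[0.672, 2.869]

Posterior precision = 1/5.8² + 23/2.7² = 0.0297 + 3.1550 = 3.1847, so posterior SD = 0.5604.
Posterior mean = (2.9/5.8² + 23·1.76/2.7²) / 3.1847 = 1.7706.
Interval: 1.7706 ± 1.960 × 0.5604 → [0.672, 2.869].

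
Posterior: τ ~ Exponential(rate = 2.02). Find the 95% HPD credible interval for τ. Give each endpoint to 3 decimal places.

The exponential density is strictly decreasing on [0, ∞), so the HPD interval is anchored at 0: [0, q] with P(τ ≤ q) = 0.95.
q = −ln(1 − 0.95) / 2.02 = 2.9957 / 2.02 = 1.483.

[0.000, 1.483]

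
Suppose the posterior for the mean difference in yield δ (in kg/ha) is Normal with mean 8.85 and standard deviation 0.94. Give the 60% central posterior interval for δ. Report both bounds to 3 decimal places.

[8.059, 9.641]

The posterior is symmetric, so the 60% equal-tailed interval is δ = 8.85 ± z·0.94 with z = 0.842.
Half-width: 0.842 × 0.94 = 0.791.
8.85 − 0.791 = 8.059; 8.85 + 0.791 = 9.641.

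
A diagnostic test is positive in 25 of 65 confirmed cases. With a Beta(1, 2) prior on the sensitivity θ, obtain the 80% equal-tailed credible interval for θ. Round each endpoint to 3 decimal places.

[0.308, 0.458]

Posterior: Beta(1+25, 2+40) = Beta(26, 42).
Equal-tailed 80% interval: the 0.1 and 0.9 quantiles of Beta(26, 42).
Posterior mean ≈ 0.382, SD ≈ 0.059; a Normal approximation gives roughly [0.307, 0.457].
Exact: F⁻¹(0.1) = 0.308; F⁻¹(0.9) = 0.458.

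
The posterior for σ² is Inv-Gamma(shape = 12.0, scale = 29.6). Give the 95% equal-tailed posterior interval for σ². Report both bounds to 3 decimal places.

Inverse-Gamma(12.0, 29.6) quantiles: F⁻¹(0.025) and F⁻¹(0.975).
Equivalently, 1/σ² ~ Gamma(12.0, rate = 29.6); invert its 0.975 and 0.025 quantiles.
Posterior mean ≈ 2.691, SD ≈ 0.851; a Normal approximation gives roughly [1.023, 4.359].
Exact: lower = 1.504; upper = 4.774.

[1.504, 4.774]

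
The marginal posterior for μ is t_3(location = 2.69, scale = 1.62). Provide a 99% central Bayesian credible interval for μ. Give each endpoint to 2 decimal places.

[-6.77, 12.15]

The t_3 distribution is symmetric; the 99% interval is 2.69 ± t·1.62 with t_{0.995,3} = 5.841.
Half-width: 5.841 × 1.62 = 9.46.
2.69 − 9.46 = -6.77; 2.69 + 9.46 = 12.15.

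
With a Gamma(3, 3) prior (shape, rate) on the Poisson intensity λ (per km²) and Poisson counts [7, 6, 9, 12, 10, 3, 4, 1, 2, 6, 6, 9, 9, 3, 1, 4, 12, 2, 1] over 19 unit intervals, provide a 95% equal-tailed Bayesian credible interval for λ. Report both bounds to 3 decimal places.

Posterior: Gamma(3+107, 3+19) = Gamma(110, 22) (shape, rate).
Equal-tailed 95% interval: Gamma(110, 22) quantiles at 0.025 and 0.975.
Posterior mean ≈ 5.000, SD ≈ 0.477; a Normal approximation gives roughly [4.066, 5.934].
Exact: lower = 4.109; upper = 5.977.

[4.109, 5.977]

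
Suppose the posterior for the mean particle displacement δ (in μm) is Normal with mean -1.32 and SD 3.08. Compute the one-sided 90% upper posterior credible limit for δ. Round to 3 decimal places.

2.627

Need U with P(δ ≤ U) = 0.90: U = -1.32 + z_{0.1}·3.08.
z = 1.282; U = -1.32 + 1.282 × 3.08 = 2.627.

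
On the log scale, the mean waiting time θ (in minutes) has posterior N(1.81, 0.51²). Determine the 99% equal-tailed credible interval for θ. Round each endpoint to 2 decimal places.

On the log scale the 99% interval is 1.81 ± 2.576 × 0.51 = [0.4963, 3.1237].
Exponentiate: [e^0.4963, e^3.1237] = [1.64, 22.73].

[1.64, 22.73]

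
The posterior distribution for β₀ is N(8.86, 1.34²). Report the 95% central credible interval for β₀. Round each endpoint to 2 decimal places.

[6.23, 11.49]

The posterior is symmetric, so the 95% equal-tailed interval is β₀ = 8.86 ± z·1.34 with z = 1.960.
Half-width: 1.960 × 1.34 = 2.63.
8.86 − 2.63 = 6.23; 8.86 + 2.63 = 11.49.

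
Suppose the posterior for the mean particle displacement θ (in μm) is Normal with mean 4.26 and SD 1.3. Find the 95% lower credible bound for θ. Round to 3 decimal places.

Need L with P(θ ≥ L) = 0.95: L = 4.26 − z_{0.05}·1.3.
z = 1.645; L = 4.26 − 1.645 × 1.3 = 2.122.

2.122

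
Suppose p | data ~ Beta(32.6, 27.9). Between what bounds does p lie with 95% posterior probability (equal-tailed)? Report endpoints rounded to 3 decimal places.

Posterior: Beta(32.6, 27.9).
Equal-tailed 95% interval: the 0.025 and 0.975 quantiles of Beta(32.6, 27.9).
Posterior mean ≈ 0.539, SD ≈ 0.064; a Normal approximation gives roughly [0.414, 0.663].
Exact: F⁻¹(0.025) = 0.413; F⁻¹(0.975) = 0.662.

[0.413, 0.662]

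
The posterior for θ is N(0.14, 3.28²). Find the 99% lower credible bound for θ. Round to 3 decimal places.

Need L with P(θ ≥ L) = 0.99: L = 0.14 − z_{0.01}·3.28.
z = 2.326; L = 0.14 − 2.326 × 3.28 = -7.490.

-7.490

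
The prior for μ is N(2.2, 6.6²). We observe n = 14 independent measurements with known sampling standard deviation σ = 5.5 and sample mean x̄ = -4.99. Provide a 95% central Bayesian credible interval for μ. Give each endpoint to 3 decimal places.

Posterior precision = 1/6.6² + 14/5.5² = 0.0230 + 0.4628 = 0.4858, so posterior SD = 1.4348.
Posterior mean = (2.2/6.6² + 14·-4.99/5.5²) / 0.4858 = -4.6502.
Interval: -4.6502 ± 1.960 × 1.4348 → [-7.462, -1.838].

[-7.462, -1.838]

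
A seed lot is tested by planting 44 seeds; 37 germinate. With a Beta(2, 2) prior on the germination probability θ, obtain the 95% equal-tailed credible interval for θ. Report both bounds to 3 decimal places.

Posterior: Beta(2+37, 2+7) = Beta(39, 9).
Equal-tailed 95% interval: the 0.025 and 0.975 quantiles of Beta(39, 9).
Posterior mean ≈ 0.812, SD ≈ 0.056; a Normal approximation gives roughly [0.703, 0.922].
Exact: F⁻¹(0.025) = 0.692; F⁻¹(0.975) = 0.909.

[0.692, 0.909]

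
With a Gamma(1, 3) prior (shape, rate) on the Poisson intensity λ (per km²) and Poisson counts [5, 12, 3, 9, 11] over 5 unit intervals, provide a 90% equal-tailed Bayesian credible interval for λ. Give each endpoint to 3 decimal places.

Posterior: Gamma(1+40, 3+5) = Gamma(41, 8) (shape, rate).
Equal-tailed 90% interval: Gamma(41, 8) quantiles at 0.05 and 0.95.
Posterior mean ≈ 5.125, SD ≈ 0.800; a Normal approximation gives roughly [3.808, 6.442].
Exact: lower = 3.883; upper = 6.509.

[3.883, 6.509]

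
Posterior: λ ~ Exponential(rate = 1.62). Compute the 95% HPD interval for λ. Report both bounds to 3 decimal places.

The exponential density is strictly decreasing on [0, ∞), so the HPD interval is anchored at 0: [0, q] with P(λ ≤ q) = 0.95.
q = −ln(1 − 0.95) / 1.62 = 2.9957 / 1.62 = 1.849.

[0.000, 1.849]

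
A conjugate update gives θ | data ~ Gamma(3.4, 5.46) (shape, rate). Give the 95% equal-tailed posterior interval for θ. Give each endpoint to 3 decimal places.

[0.146, 1.438]

Posterior: Gamma(shape 3.4, rate 5.46).
Equal-tailed 95% interval: Gamma(3.4, 5.46) quantiles at 0.025 and 0.975.
Posterior mean ≈ 0.623, SD ≈ 0.338; a Normal approximation gives roughly [-0.039, 1.285].
Exact: lower = 0.146; upper = 1.438.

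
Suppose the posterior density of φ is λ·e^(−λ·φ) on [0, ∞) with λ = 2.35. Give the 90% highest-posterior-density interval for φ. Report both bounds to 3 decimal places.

[0.000, 0.980]

The exponential density is strictly decreasing on [0, ∞), so the HPD interval is anchored at 0: [0, q] with P(φ ≤ q) = 0.90.
q = −ln(1 − 0.90) / 2.35 = 2.3026 / 2.35 = 0.980.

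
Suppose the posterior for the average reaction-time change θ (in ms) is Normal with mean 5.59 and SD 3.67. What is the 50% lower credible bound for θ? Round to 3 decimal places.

Need L with P(θ ≥ L) = 0.50: L = 5.59 − z_{0.5}·3.67.
z = 0.000; L = 5.59 − 0.000 × 3.67 = 5.590.

5.590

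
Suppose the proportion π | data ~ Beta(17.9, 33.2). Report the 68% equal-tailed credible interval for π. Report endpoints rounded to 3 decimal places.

[0.284, 0.417]

Posterior: Beta(17.9, 33.2).
Equal-tailed 68% interval: the 0.16 and 0.84 quantiles of Beta(17.9, 33.2).
Posterior mean ≈ 0.350, SD ≈ 0.066; a Normal approximation gives roughly [0.285, 0.416].
Exact: F⁻¹(0.16) = 0.284; F⁻¹(0.84) = 0.417.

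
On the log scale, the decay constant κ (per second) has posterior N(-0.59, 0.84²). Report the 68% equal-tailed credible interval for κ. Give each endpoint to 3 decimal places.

On the log scale the 68% interval is -0.59 ± 0.994 × 0.84 = [-1.4253, 0.2453].
Exponentiate: [e^-1.4253, e^0.2453] = [0.240, 1.278].

[0.240, 1.278]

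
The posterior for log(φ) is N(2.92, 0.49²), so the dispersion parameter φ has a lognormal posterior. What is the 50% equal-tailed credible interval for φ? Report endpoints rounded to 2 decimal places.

[13.32, 25.80]

On the log scale the 50% interval is 2.92 ± 0.674 × 0.49 = [2.5895, 3.2505].
Exponentiate: [e^2.5895, e^3.2505] = [13.32, 25.80].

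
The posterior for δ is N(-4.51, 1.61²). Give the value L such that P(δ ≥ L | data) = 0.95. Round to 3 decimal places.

-7.158

Need L with P(δ ≥ L) = 0.95: L = -4.51 − z_{0.05}·1.61.
z = 1.645; L = -4.51 − 1.645 × 1.61 = -7.158.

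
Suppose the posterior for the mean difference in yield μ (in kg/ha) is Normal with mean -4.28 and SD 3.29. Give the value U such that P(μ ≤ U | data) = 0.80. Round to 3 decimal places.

-1.511

Need U with P(μ ≤ U) = 0.80: U = -4.28 + z_{0.2}·3.29.
z = 0.842; U = -4.28 + 0.842 × 3.29 = -1.511.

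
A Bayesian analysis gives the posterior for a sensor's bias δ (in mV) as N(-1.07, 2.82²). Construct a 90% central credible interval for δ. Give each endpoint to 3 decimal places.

[-5.708, 3.568]

The posterior is symmetric, so the 90% equal-tailed interval is δ = -1.07 ± z·2.82 with z = 1.645.
Half-width: 1.645 × 2.82 = 4.638.
-1.07 − 4.638 = -5.708; -1.07 + 4.638 = 3.568.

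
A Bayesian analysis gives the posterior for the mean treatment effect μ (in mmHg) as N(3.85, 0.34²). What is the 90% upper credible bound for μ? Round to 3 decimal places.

Need U with P(μ ≤ U) = 0.90: U = 3.85 + z_{0.1}·0.34.
z = 1.282; U = 3.85 + 1.282 × 0.34 = 4.286.

4.286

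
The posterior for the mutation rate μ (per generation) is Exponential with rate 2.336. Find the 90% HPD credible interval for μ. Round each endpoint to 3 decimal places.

The exponential density is strictly decreasing on [0, ∞), so the HPD interval is anchored at 0: [0, q] with P(μ ≤ q) = 0.90.
q = −ln(1 − 0.90) / 2.336 = 2.3026 / 2.336 = 0.986.

[0.000, 0.986]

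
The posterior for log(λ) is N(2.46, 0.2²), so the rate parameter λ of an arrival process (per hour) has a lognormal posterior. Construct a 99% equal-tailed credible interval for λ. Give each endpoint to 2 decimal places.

On the log scale the 99% interval is 2.46 ± 2.576 × 0.2 = [1.9448, 2.9752].
Exponentiate: [e^1.9448, e^2.9752] = [6.99, 19.59].

[6.99, 19.59]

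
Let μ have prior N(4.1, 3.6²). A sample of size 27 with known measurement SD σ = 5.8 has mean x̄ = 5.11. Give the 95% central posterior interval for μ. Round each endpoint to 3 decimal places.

[2.932, 7.111]

Posterior precision = 1/3.6² + 27/5.8² = 0.0772 + 0.8026 = 0.8798, so posterior SD = 1.0661.
Posterior mean = (4.1/3.6² + 27·5.11/5.8²) / 0.8798 = 5.0214.
Interval: 5.0214 ± 1.960 × 1.0661 → [2.932, 7.111].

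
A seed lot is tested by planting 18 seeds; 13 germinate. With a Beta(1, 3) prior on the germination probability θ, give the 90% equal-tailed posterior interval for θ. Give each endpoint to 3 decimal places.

Posterior: Beta(1+13, 3+5) = Beta(14, 8).
Equal-tailed 90% interval: the 0.05 and 0.95 quantiles of Beta(14, 8).
Posterior mean ≈ 0.636, SD ≈ 0.100; a Normal approximation gives roughly [0.471, 0.801].
Exact: F⁻¹(0.05) = 0.464; F⁻¹(0.95) = 0.794.

[0.464, 0.794]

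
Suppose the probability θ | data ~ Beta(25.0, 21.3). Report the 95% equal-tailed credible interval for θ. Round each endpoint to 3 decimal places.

Posterior: Beta(25.0, 21.3).
Equal-tailed 95% interval: the 0.025 and 0.975 quantiles of Beta(25.0, 21.3).
Posterior mean ≈ 0.540, SD ≈ 0.072; a Normal approximation gives roughly [0.398, 0.682].
Exact: F⁻¹(0.025) = 0.397; F⁻¹(0.975) = 0.680.

[0.397, 0.680]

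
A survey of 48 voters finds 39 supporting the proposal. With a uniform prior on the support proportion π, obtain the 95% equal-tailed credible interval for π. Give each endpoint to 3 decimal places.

[0.680, 0.898]

Posterior: Beta(1+39, 1+9) = Beta(40, 10).
Equal-tailed 95% interval: the 0.025 and 0.975 quantiles of Beta(40, 10).
Posterior mean ≈ 0.800, SD ≈ 0.056; a Normal approximation gives roughly [0.690, 0.910].
Exact: F⁻¹(0.025) = 0.680; F⁻¹(0.975) = 0.898.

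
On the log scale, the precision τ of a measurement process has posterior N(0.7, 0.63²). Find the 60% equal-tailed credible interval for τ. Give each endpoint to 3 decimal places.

On the log scale the 60% interval is 0.7 ± 0.842 × 0.63 = [0.1698, 1.2302].
Exponentiate: [e^0.1698, e^1.2302] = [1.185, 3.422].

[1.185, 3.422]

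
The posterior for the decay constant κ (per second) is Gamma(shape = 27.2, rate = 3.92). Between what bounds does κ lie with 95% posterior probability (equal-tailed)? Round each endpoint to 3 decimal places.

[4.580, 9.779]

Posterior: Gamma(shape 27.2, rate 3.92).
Equal-tailed 95% interval: Gamma(27.2, 3.92) quantiles at 0.025 and 0.975.
Posterior mean ≈ 6.939, SD ≈ 1.330; a Normal approximation gives roughly [4.331, 9.546].
Exact: lower = 4.580; upper = 9.779.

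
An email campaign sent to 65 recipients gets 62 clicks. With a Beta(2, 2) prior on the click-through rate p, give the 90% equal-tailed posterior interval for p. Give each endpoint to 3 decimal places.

[0.870, 0.971]

Posterior: Beta(2+62, 2+3) = Beta(64, 5).
Equal-tailed 90% interval: the 0.05 and 0.95 quantiles of Beta(64, 5).
Posterior mean ≈ 0.928, SD ≈ 0.031; a Normal approximation gives roughly [0.877, 0.979].
Exact: F⁻¹(0.05) = 0.870; F⁻¹(0.95) = 0.971.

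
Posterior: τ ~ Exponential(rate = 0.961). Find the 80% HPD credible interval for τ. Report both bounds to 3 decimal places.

The exponential density is strictly decreasing on [0, ∞), so the HPD interval is anchored at 0: [0, q] with P(τ ≤ q) = 0.80.
q = −ln(1 − 0.80) / 0.961 = 1.6094 / 0.961 = 1.675.

[0.000, 1.675]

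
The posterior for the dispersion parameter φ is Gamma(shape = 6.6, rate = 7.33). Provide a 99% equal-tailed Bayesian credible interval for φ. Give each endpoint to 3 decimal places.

[0.250, 2.055]

Posterior: Gamma(shape 6.6, rate 7.33).
Equal-tailed 99% interval: Gamma(6.6, 7.33) quantiles at 0.005 and 0.995.
Posterior mean ≈ 0.900, SD ≈ 0.350; a Normal approximation gives roughly [-0.002, 1.803].
Exact: lower = 0.250; upper = 2.055.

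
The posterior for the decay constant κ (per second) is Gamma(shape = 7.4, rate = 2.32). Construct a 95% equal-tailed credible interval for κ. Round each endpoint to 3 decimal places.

Posterior: Gamma(shape 7.4, rate 2.32).
Equal-tailed 95% interval: Gamma(7.4, 2.32) quantiles at 0.025 and 0.975.
Posterior mean ≈ 3.190, SD ≈ 1.173; a Normal approximation gives roughly [0.892, 5.488].
Exact: lower = 1.322; upper = 5.865.

[1.322, 5.865]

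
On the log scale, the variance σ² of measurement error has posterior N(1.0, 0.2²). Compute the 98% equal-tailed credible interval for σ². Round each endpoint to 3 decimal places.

[1.707, 4.329]

On the log scale the 98% interval is 1.0 ± 2.326 × 0.2 = [0.5347, 1.4653].
Exponentiate: [e^0.5347, e^1.4653] = [1.707, 4.329].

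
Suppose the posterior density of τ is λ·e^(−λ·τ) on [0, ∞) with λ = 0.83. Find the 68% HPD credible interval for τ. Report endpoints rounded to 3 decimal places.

[0.000, 1.373]

The exponential density is strictly decreasing on [0, ∞), so the HPD interval is anchored at 0: [0, q] with P(τ ≤ q) = 0.68.
q = −ln(1 − 0.68) / 0.83 = 1.1394 / 0.83 = 1.373.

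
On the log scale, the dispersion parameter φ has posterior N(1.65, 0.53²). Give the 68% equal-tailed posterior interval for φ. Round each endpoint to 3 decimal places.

On the log scale the 68% interval is 1.65 ± 0.994 × 0.53 = [1.1229, 2.1771].
Exponentiate: [e^1.1229, e^2.1771] = [3.074, 8.820].

[3.074, 8.820]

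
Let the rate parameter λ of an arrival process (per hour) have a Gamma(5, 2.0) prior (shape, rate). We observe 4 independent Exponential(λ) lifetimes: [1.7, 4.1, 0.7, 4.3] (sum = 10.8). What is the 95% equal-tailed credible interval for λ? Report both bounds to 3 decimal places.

Posterior: Gamma(5+4, 2.0+10.8) = Gamma(9, 12.8) (shape, rate).
Equal-tailed 95% interval: Gamma(9, 12.8) quantiles at 0.025 and 0.975.
Posterior mean ≈ 0.703, SD ≈ 0.234; a Normal approximation gives roughly [0.244, 1.162].
Exact: lower = 0.322; upper = 1.231.

[0.322, 1.231]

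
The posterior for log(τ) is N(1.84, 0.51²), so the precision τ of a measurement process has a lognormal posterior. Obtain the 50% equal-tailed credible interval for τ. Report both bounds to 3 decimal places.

[4.464, 8.882]

On the log scale the 50% interval is 1.84 ± 0.674 × 0.51 = [1.4960, 2.1840].
Exponentiate: [e^1.4960, e^2.1840] = [4.464, 8.882].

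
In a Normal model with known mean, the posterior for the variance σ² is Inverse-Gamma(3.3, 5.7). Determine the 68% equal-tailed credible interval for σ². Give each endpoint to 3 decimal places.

Inverse-Gamma(3.3, 5.7) quantiles: F⁻¹(0.16) and F⁻¹(0.84).
Equivalently, 1/σ² ~ Gamma(3.3, rate = 5.7); invert its 0.84 and 0.16 quantiles.
Posterior mean ≈ 2.478, SD ≈ 2.174; a Normal approximation gives roughly [0.317, 4.640].
Exact: lower = 1.137; upper = 3.598.

[1.137, 3.598]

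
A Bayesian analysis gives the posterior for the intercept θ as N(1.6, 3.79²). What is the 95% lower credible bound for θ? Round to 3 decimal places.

-4.634

Need L with P(θ ≥ L) = 0.95: L = 1.6 − z_{0.05}·3.79.
z = 1.645; L = 1.6 − 1.645 × 3.79 = -4.634.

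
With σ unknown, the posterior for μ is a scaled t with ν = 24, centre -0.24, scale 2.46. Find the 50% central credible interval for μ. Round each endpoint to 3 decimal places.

The t_24 distribution is symmetric; the 50% interval is -0.24 ± t·2.46 with t_{0.75,24} = 0.685.
Half-width: 0.685 × 2.46 = 1.685.
-0.24 − 1.685 = -1.925; -0.24 + 1.685 = 1.445.

[-1.925, 1.445]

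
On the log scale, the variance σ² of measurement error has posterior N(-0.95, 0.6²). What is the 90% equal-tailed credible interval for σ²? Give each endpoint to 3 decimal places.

[0.144, 1.038]

On the log scale the 90% interval is -0.95 ± 1.645 × 0.6 = [-1.9369, 0.0369].
Exponentiate: [e^-1.9369, e^0.0369] = [0.144, 1.038].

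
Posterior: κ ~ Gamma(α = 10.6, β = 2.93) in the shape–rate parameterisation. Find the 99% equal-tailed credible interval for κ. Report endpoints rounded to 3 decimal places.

Posterior: Gamma(shape 10.6, rate 2.93).
Equal-tailed 99% interval: Gamma(10.6, 2.93) quantiles at 0.005 and 0.995.
Posterior mean ≈ 3.618, SD ≈ 1.111; a Normal approximation gives roughly [0.756, 6.480].
Exact: lower = 1.392; upper = 7.113.

[1.392, 7.113]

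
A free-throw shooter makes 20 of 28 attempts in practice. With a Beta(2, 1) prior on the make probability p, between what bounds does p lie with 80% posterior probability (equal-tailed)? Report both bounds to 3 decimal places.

[0.603, 0.810]

Posterior: Beta(2+20, 1+8) = Beta(22, 9).
Equal-tailed 80% interval: the 0.1 and 0.9 quantiles of Beta(22, 9).
Posterior mean ≈ 0.710, SD ≈ 0.080; a Normal approximation gives roughly [0.607, 0.813].
Exact: F⁻¹(0.1) = 0.603; F⁻¹(0.9) = 0.810.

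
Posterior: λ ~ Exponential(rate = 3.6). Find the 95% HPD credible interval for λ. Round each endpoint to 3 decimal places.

[0.000, 0.832]

The exponential density is strictly decreasing on [0, ∞), so the HPD interval is anchored at 0: [0, q] with P(λ ≤ q) = 0.95.
q = −ln(1 − 0.95) / 3.6 = 2.9957 / 3.6 = 0.832.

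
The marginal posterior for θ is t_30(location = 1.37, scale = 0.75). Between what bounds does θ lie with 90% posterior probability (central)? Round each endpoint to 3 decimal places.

The t_30 distribution is symmetric; the 90% interval is 1.37 ± t·0.75 with t_{0.95,30} = 1.697.
Half-width: 1.697 × 0.75 = 1.273.
1.37 − 1.273 = 0.097; 1.37 + 1.273 = 2.643.

[0.097, 2.643]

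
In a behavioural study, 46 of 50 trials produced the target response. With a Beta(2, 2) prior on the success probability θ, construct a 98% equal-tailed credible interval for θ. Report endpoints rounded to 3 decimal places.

Posterior: Beta(2+46, 2+4) = Beta(48, 6).
Equal-tailed 98% interval: the 0.01 and 0.99 quantiles of Beta(48, 6).
Posterior mean ≈ 0.889, SD ≈ 0.042; a Normal approximation gives roughly [0.790, 0.987].
Exact: F⁻¹(0.01) = 0.771; F⁻¹(0.99) = 0.965.

[0.771, 0.965]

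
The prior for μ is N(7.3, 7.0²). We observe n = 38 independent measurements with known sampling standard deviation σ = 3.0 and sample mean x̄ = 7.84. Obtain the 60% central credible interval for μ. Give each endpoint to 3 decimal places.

[7.429, 8.246]

Posterior precision = 1/7.0² + 38/3.0² = 0.0204 + 4.2222 = 4.2426, so posterior SD = 0.4855.
Posterior mean = (7.3/7.0² + 38·7.84/3.0²) / 4.2426 = 7.8374.
Interval: 7.8374 ± 0.842 × 0.4855 → [7.429, 8.246].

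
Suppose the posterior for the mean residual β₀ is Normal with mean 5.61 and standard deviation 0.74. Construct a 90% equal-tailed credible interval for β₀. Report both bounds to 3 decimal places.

The posterior is symmetric, so the 90% equal-tailed interval is β₀ = 5.61 ± z·0.74 with z = 1.645.
Half-width: 1.645 × 0.74 = 1.217.
5.61 − 1.217 = 4.393; 5.61 + 1.217 = 6.827.

[4.393, 6.827]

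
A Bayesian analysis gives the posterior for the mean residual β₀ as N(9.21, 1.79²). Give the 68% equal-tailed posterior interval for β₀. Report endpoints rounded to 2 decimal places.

[7.43, 10.99]

The posterior is symmetric, so the 68% equal-tailed interval is β₀ = 9.21 ± z·1.79 with z = 0.994.
Half-width: 0.994 × 1.79 = 1.78.
9.21 − 1.78 = 7.43; 9.21 + 1.78 = 10.99.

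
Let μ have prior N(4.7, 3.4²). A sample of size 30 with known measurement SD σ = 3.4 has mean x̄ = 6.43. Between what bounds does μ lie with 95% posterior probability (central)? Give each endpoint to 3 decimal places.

Posterior precision = 1/3.4² + 30/3.4² = 0.0865 + 2.5952 = 2.6817, so posterior SD = 0.6107.
Posterior mean = (4.7/3.4² + 30·6.43/3.4²) / 2.6817 = 6.3742.
Interval: 6.3742 ± 1.960 × 0.6107 → [5.177, 7.571].

[5.177, 7.571]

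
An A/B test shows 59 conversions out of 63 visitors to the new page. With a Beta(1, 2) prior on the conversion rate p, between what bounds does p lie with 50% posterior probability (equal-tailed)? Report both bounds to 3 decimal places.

[0.888, 0.935]

Posterior: Beta(1+59, 2+4) = Beta(60, 6).
Equal-tailed 50% interval: the 0.25 and 0.75 quantiles of Beta(60, 6).
Posterior mean ≈ 0.909, SD ≈ 0.035; a Normal approximation gives roughly [0.885, 0.933].
Exact: F⁻¹(0.25) = 0.888; F⁻¹(0.75) = 0.935.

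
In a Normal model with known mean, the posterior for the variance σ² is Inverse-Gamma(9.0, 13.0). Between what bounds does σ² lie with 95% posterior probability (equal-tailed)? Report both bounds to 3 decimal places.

[0.825, 3.159]

Inverse-Gamma(9.0, 13.0) quantiles: F⁻¹(0.025) and F⁻¹(0.975).
Equivalently, 1/σ² ~ Gamma(9.0, rate = 13.0); invert its 0.975 and 0.025 quantiles.
Posterior mean ≈ 1.625, SD ≈ 0.614; a Normal approximation gives roughly [0.421, 2.829].
Exact: lower = 0.825; upper = 3.159.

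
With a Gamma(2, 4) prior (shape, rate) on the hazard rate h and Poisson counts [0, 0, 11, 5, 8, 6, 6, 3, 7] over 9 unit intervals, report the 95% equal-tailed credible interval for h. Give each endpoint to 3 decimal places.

[2.722, 4.808]

Posterior: Gamma(2+46, 4+9) = Gamma(48, 13) (shape, rate).
Equal-tailed 95% interval: Gamma(48, 13) quantiles at 0.025 and 0.975.
Posterior mean ≈ 3.692, SD ≈ 0.533; a Normal approximation gives roughly [2.648, 4.737].
Exact: lower = 2.722; upper = 4.808.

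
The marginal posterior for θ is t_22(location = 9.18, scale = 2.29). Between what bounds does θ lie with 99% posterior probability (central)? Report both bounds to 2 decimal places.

The t_22 distribution is symmetric; the 99% interval is 9.18 ± t·2.29 with t_{0.995,22} = 2.819.
Half-width: 2.819 × 2.29 = 6.45.
9.18 − 6.45 = 2.73; 9.18 + 6.45 = 15.63.

[2.73, 15.63]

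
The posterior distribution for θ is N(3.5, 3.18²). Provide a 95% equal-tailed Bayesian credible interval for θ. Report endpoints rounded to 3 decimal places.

The posterior is symmetric, so the 95% equal-tailed interval is θ = 3.5 ± z·3.18 with z = 1.960.
Half-width: 1.960 × 3.18 = 6.233.
3.5 − 6.233 = -2.733; 3.5 + 6.233 = 9.733.

[-2.733, 9.733]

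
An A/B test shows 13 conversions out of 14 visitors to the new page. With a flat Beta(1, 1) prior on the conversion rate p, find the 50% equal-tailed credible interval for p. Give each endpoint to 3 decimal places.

[0.830, 0.936]

Posterior: Beta(1+13, 1+1) = Beta(14, 2).
Equal-tailed 50% interval: the 0.25 and 0.75 quantiles of Beta(14, 2).
Posterior mean ≈ 0.875, SD ≈ 0.080; a Normal approximation gives roughly [0.821, 0.929].
Exact: F⁻¹(0.25) = 0.830; F⁻¹(0.75) = 0.936.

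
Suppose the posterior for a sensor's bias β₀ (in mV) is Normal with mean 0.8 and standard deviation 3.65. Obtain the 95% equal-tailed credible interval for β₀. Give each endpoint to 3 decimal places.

[-6.354, 7.954]

The posterior is symmetric, so the 95% equal-tailed interval is β₀ = 0.8 ± z·3.65 with z = 1.960.
Half-width: 1.960 × 3.65 = 7.154.
0.8 − 7.154 = -6.354; 0.8 + 7.154 = 7.954.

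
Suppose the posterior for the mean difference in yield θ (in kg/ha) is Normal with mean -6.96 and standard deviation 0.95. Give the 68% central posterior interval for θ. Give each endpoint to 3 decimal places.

[-7.905, -6.015]

The posterior is symmetric, so the 68% equal-tailed interval is θ = -6.96 ± z·0.95 with z = 0.994.
Half-width: 0.994 × 0.95 = 0.945.
-6.96 − 0.945 = -7.905; -6.96 + 0.945 = -6.015.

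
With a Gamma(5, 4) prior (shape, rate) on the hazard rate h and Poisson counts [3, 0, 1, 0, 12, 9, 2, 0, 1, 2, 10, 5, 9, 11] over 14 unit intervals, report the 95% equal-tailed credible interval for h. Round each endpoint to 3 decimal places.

Posterior: Gamma(5+65, 4+14) = Gamma(70, 18) (shape, rate).
Equal-tailed 95% interval: Gamma(70, 18) quantiles at 0.025 and 0.975.
Posterior mean ≈ 3.889, SD ≈ 0.465; a Normal approximation gives roughly [2.978, 4.800].
Exact: lower = 3.032; upper = 4.851.

[3.032, 4.851]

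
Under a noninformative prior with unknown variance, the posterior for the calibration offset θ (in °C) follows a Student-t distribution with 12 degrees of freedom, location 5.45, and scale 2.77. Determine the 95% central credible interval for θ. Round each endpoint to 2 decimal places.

The t_12 distribution is symmetric; the 95% interval is 5.45 ± t·2.77 with t_{0.975,12} = 2.179.
Half-width: 2.179 × 2.77 = 6.04.
5.45 − 6.04 = -0.59; 5.45 + 6.04 = 11.49.

[-0.59, 11.49]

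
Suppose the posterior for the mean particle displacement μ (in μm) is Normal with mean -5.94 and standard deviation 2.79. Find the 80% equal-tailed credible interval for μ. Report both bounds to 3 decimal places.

[-9.516, -2.364]

The posterior is symmetric, so the 80% equal-tailed interval is μ = -5.94 ± z·2.79 with z = 1.282.
Half-width: 1.282 × 2.79 = 3.576.
-5.94 − 3.576 = -9.516; -5.94 + 3.576 = -2.364.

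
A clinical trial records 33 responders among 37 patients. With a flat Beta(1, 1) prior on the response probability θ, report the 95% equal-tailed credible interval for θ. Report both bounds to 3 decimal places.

[0.752, 0.956]

Posterior: Beta(1+33, 1+4) = Beta(34, 5).
Equal-tailed 95% interval: the 0.025 and 0.975 quantiles of Beta(34, 5).
Posterior mean ≈ 0.872, SD ≈ 0.053; a Normal approximation gives roughly [0.768, 0.975].
Exact: F⁻¹(0.025) = 0.752; F⁻¹(0.975) = 0.956.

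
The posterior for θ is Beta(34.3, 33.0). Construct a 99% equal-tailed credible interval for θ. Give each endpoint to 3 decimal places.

[0.355, 0.663]

Posterior: Beta(34.3, 33.0).
Equal-tailed 99% interval: the 0.005 and 0.995 quantiles of Beta(34.3, 33.0).
Posterior mean ≈ 0.510, SD ≈ 0.060; a Normal approximation gives roughly [0.354, 0.665].
Exact: F⁻¹(0.005) = 0.355; F⁻¹(0.995) = 0.663.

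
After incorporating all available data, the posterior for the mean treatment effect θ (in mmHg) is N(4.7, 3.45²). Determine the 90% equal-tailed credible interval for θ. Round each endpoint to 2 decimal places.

The posterior is symmetric, so the 90% equal-tailed interval is θ = 4.7 ± z·3.45 with z = 1.645.
Half-width: 1.645 × 3.45 = 5.67.
4.7 − 5.67 = -0.97; 4.7 + 5.67 = 10.37.

[-0.97, 10.37]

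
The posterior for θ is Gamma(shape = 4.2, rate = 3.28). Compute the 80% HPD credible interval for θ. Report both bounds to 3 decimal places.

[0.422, 1.878]

The posterior is unimodal and skewed, so the HPD interval has equal density at both endpoints and is the shortest 80% interval.
Solving f(0.422) = f(1.878) with F(1.878) − F(0.422) = 0.80 gives [0.422, 1.878].
For comparison, the equal-tailed interval is [0.573, 2.118]; the HPD is narrower and shifted toward the mode.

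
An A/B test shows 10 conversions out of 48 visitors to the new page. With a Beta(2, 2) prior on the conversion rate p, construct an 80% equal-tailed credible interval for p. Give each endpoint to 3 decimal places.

Posterior: Beta(2+10, 2+38) = Beta(12, 40).
Equal-tailed 80% interval: the 0.1 and 0.9 quantiles of Beta(12, 40).
Posterior mean ≈ 0.231, SD ≈ 0.058; a Normal approximation gives roughly [0.157, 0.305].
Exact: F⁻¹(0.1) = 0.159; F⁻¹(0.9) = 0.307.

[0.159, 0.307]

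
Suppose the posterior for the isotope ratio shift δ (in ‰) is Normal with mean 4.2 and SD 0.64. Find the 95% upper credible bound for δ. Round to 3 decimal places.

5.253

Need U with P(δ ≤ U) = 0.95: U = 4.2 + z_{0.05}·0.64.
z = 1.645; U = 4.2 + 1.645 × 0.64 = 5.253.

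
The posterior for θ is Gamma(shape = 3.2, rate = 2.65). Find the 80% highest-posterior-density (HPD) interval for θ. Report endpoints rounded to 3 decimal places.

The posterior is unimodal and skewed, so the HPD interval has equal density at both endpoints and is the shortest 80% interval.
Solving f(0.290) = f(1.811) with F(1.811) − F(0.290) = 0.80 gives [0.290, 1.811].
For comparison, the equal-tailed interval is [0.463, 2.113]; the HPD is narrower and shifted toward the mode.

[0.290, 1.811]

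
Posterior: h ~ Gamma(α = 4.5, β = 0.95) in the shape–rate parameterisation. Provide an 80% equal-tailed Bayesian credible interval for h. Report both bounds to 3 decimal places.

[2.194, 7.728]

Posterior: Gamma(shape 4.5, rate 0.95).
Equal-tailed 80% interval: Gamma(4.5, 0.95) quantiles at 0.1 and 0.9.
Posterior mean ≈ 4.737, SD ≈ 2.233; a Normal approximation gives roughly [1.875, 7.599].
Exact: lower = 2.194; upper = 7.728.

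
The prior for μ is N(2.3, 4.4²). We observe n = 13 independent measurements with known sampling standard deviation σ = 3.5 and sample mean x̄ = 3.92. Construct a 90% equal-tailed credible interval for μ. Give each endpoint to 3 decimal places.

Posterior precision = 1/4.4² + 13/3.5² = 0.0517 + 1.0612 = 1.1129, so posterior SD = 0.9479.
Posterior mean = (2.3/4.4² + 13·3.92/3.5²) / 1.1129 = 3.8448.
Interval: 3.8448 ± 1.645 × 0.9479 → [2.286, 5.404].

[2.286, 5.404]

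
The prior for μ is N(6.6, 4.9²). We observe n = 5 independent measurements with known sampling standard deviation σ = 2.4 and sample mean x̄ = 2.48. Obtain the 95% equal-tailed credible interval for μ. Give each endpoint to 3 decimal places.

Posterior precision = 1/4.9² + 5/2.4² = 0.0416 + 0.8681 = 0.9097, so posterior SD = 1.0485.
Posterior mean = (6.6/4.9² + 5·2.48/2.4²) / 0.9097 = 2.6686.
Interval: 2.6686 ± 1.960 × 1.0485 → [0.614, 4.724].

[0.614, 4.724]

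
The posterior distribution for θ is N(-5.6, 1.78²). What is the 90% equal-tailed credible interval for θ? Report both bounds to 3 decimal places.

[-8.528, -2.672]

The posterior is symmetric, so the 90% equal-tailed interval is θ = -5.6 ± z·1.78 with z = 1.645.
Half-width: 1.645 × 1.78 = 2.928.
-5.6 − 2.928 = -8.528; -5.6 + 2.928 = -2.672.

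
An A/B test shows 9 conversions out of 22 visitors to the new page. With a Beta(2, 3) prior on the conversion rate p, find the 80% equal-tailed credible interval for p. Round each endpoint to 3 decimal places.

[0.289, 0.529]

Posterior: Beta(2+9, 3+13) = Beta(11, 16).
Equal-tailed 80% interval: the 0.1 and 0.9 quantiles of Beta(11, 16).
Posterior mean ≈ 0.407, SD ≈ 0.093; a Normal approximation gives roughly [0.288, 0.526].
Exact: F⁻¹(0.1) = 0.289; F⁻¹(0.9) = 0.529.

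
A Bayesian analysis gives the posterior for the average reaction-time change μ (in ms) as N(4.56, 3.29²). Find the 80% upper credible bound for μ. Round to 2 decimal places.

7.33

Need U with P(μ ≤ U) = 0.80: U = 4.56 + z_{0.2}·3.29.
z = 0.842; U = 4.56 + 0.842 × 3.29 = 7.33.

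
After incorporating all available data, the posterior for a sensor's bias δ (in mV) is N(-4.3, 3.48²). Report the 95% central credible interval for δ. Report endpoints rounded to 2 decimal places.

[-11.12, 2.52]

The posterior is symmetric, so the 95% equal-tailed interval is δ = -4.3 ± z·3.48 with z = 1.960.
Half-width: 1.960 × 3.48 = 6.82.
-4.3 − 6.82 = -11.12; -4.3 + 6.82 = 2.52.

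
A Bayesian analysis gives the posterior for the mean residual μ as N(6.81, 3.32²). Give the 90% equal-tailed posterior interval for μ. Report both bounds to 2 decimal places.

The posterior is symmetric, so the 90% equal-tailed interval is μ = 6.81 ± z·3.32 with z = 1.645.
Half-width: 1.645 × 3.32 = 5.46.
6.81 − 5.46 = 1.35; 6.81 + 5.46 = 12.27.

[1.35, 12.27]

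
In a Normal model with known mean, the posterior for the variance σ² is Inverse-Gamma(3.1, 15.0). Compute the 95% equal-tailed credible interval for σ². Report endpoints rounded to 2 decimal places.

Inverse-Gamma(3.1, 15.0) quantiles: F⁻¹(0.025) and F⁻¹(0.975).
Equivalently, 1/σ² ~ Gamma(3.1, rate = 15.0); invert its 0.975 and 0.025 quantiles.
Posterior mean ≈ 7.14, SD ≈ 6.81; a Normal approximation gives roughly [-6.21, 20.49].
Exact: lower = 2.03; upper = 22.65.

[2.03, 22.65]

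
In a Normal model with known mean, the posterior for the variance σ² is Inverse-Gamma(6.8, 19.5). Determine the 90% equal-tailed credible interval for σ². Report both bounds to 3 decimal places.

Inverse-Gamma(6.8, 19.5) quantiles: F⁻¹(0.05) and F⁻¹(0.95).
Equivalently, 1/σ² ~ Gamma(6.8, rate = 19.5); invert its 0.95 and 0.05 quantiles.
Posterior mean ≈ 3.362, SD ≈ 1.535; a Normal approximation gives roughly [0.838, 5.886].
Exact: lower = 1.684; upper = 6.193.

[1.684, 6.193]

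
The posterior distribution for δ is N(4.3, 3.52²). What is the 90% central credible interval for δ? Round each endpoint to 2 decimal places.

[-1.49, 10.09]

The posterior is symmetric, so the 90% equal-tailed interval is δ = 4.3 ± z·3.52 with z = 1.645.
Half-width: 1.645 × 3.52 = 5.79.
4.3 − 5.79 = -1.49; 4.3 + 5.79 = 10.09.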